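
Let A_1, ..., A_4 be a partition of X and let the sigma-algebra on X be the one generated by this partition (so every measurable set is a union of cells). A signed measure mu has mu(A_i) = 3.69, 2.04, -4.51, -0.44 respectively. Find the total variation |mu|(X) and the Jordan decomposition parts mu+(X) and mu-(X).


Step 1: Every measurable set is a union of atoms (the cells / points), so a Hahn decomposition is
  obtained by grouping atoms by sign: P = union of atoms with mu > 0, N = union of the remaining atoms.
  Atoms in P (indices): 1, 2;  atoms in N (indices): 3, 4
  Positive values: 3.69, 2.04
  Negative values: -4.51, -0.44
Step 2: mu+(X) = mu(P) = sum of positive atom values = 5.73
Step 3: mu-(X) = -mu(N) = sum of |negative atom values| = 4.95
Step 4: |mu|(X) = mu+(X) + mu-(X) = 5.73 + 4.95 = 10.68


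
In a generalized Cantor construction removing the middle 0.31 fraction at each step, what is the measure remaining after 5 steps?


Step 1: At each step, fraction remaining = 1 - 0.31 = 0.69
Step 2: After 5 steps, measure = (0.69)^5
Step 3: Computing the power step by step:
  After step 1: 0.69
  After step 2: 0.4761
  After step 3: 0.328509
  After step 4: 0.226671
  After step 5: 0.156403
Result = 0.156403


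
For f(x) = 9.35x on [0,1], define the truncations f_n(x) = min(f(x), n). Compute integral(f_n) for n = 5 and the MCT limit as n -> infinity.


f(x) = 9.35x on [0,1]; f_n(x) = min(9.35x, n). At n = 5:
Step 1: f(x) reaches 5 at x = 5/9.35 = 0.534759
Step 2: integral(f_5) = integral(9.35x, 0, 0.534759) + integral(5, 0.534759, 1)
       = 9.35*0.534759^2/2 + 5*(1 - 0.534759)
       = 1.336898 + 2.326203
       = 3.663102
Step 3: As n -> infinity, f_n increases to f, so by MCT integral(f_n) -> integral(f) = 9.35/2 = 4.675.
Convergence: integral(f_5) = 3.663102 -> 4.675 as n -> infinity


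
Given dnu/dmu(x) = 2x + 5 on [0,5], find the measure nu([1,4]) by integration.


nu(A) = integral_A (dnu/dmu) dmu = integral_1^4 (2x + 5) dx
Step 1: Antiderivative F(x) = (2/2)x^2 + 5x
Step 2: F(4) = (2/2)*4^2 + 5*4 = 16 + 20 = 36
Step 3: F(1) = (2/2)*1^2 + 5*1 = 1 + 5 = 6
Step 4: nu([1,4]) = F(4) - F(1) = 36 - 6 = 30


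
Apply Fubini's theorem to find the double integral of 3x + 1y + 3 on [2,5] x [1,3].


By Fubini, integrate in x first, then y.
Step 1: Fix y, integrate over x in [2,5]:
  integral(3x + 1y + 3, x=2..5)
  = 3*(5^2 - 2^2)/2 + (1y + 3)*(5 - 2)
  = 31.5 + (1y + 3)*3
  = 31.5 + 3y + 9
  = 40.5 + 3y
Step 2: Integrate over y in [1,3]:
  integral(40.5 + 3y, y=1..3)
  = 40.5*2 + 3*(3^2 - 1^2)/2
  = 81 + 12
  = 93


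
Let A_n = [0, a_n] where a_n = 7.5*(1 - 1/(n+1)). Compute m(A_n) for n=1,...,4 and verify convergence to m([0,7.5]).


By continuity of measure from below: if A_n increases to A, then m(A_n) -> m(A).
Here A = [0, 7.5], so m(A) = 7.5
Step 1: a_1 = 7.5*(1 - 1/2) = 3.75, m(A_1) = 3.75
Step 2: a_2 = 7.5*(1 - 1/3) = 5, m(A_2) = 5
Step 3: a_3 = 7.5*(1 - 1/4) = 5.625, m(A_3) = 5.625
Step 4: a_4 = 7.5*(1 - 1/5) = 6, m(A_4) = 6
Limit: m(A_n) -> m([0,7.5]) = 7.5


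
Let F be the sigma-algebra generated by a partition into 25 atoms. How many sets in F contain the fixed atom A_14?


Each element of F is a union of some subset S of the 25 atoms.
The element contains A_14 iff A_14 is in S.
So we count subsets S of {A_1,...,A_25} with A_14 in S: choose freely among the other 24 atoms.
Count = 2^(25-1) = 2^24 = 16777216.


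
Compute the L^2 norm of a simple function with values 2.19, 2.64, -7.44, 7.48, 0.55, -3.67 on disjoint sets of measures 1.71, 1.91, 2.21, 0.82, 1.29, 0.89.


Step 1: Compute |f_i|^2 for each value:
  |2.19|^2 = 4.7961
  |2.64|^2 = 6.9696
  |-7.44|^2 = 55.3536
  |7.48|^2 = 55.9504
  |0.55|^2 = 0.3025
  |-3.67|^2 = 13.4689
Step 2: Multiply by measures and sum:
  4.7961 * 1.71 = 8.201331
  6.9696 * 1.91 = 13.311936
  55.3536 * 2.21 = 122.331456
  55.9504 * 0.82 = 45.879328
  0.3025 * 1.29 = 0.390225
  13.4689 * 0.89 = 11.987321
Sum = 8.201331 + 13.311936 + 122.331456 + 45.879328 + 0.390225 + 11.987321 = 202.101597
Step 3: Take the p-th root:
||f||_2 = (202.101597)^(1/2) = 14.216244


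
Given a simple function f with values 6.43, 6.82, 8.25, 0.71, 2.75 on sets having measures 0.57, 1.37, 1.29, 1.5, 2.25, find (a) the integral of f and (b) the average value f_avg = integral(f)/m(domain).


Step 1: Integral = sum(value_i * measure_i)
= 6.43*0.57 + 6.82*1.37 + 8.25*1.29 + 0.71*1.5 + 2.75*2.25
= 3.6651 + 9.3434 + 10.6425 + 1.065 + 6.1875
= 30.9035
Step 2: Total measure of domain = 0.57 + 1.37 + 1.29 + 1.5 + 2.25 = 6.98
Step 3: Average value = 30.9035 / 6.98 = 4.427436


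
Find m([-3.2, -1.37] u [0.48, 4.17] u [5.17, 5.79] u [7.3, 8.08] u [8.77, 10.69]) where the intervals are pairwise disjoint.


For pairwise disjoint intervals, m(union) = sum of lengths.
= (-1.37 - -3.2) + (4.17 - 0.48) + (5.79 - 5.17) + (8.08 - 7.3) + (10.69 - 8.77)
= 1.83 + 3.69 + 0.62 + 0.78 + 1.92
= 8.84


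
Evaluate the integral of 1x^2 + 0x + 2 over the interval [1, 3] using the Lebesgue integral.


The Lebesgue integral of a Riemann-integrable function agrees with the Riemann integral.
Antiderivative F(x) = (1/3)x^3 + (0/2)x^2 + 2x
F(3) = (1/3)*3^3 + (0/2)*3^2 + 2*3
     = (1/3)*27 + (0/2)*9 + 2*3
     = 9 + 0.0 + 6
     = 15
F(1) = 2.333333
Integral = F(3) - F(1) = 15 - 2.333333 = 12.666667


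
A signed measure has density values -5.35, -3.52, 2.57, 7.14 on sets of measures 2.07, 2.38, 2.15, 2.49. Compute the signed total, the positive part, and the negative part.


Step 1: Compute signed measure on each set:
  Set 1: -5.35 * 2.07 = -11.0745
  Set 2: -3.52 * 2.38 = -8.3776
  Set 3: 2.57 * 2.15 = 5.5255
  Set 4: 7.14 * 2.49 = 17.7786
Step 2: Total signed measure = (-11.0745) + (-8.3776) + (5.5255) + (17.7786)
     = 3.852
Step 3: Positive part mu+(X) = sum of positive contributions = 23.3041
Step 4: Negative part mu-(X) = |sum of negative contributions| = 19.4521


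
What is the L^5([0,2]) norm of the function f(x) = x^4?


Step 1: ||f||_5 = (integral_0^2 |x^4|^5 dx)^(1/5)
     = (integral_0^2 x^20 dx)^(1/5)
Step 2: integral_0^2 x^20 dx = [x^21/(21)] from 0 to 2 = 2^21/21
     = 2097152/21 = 99864.380952
Step 3: ||f||_5 = (99864.380952)^(1/5) = 9.997286


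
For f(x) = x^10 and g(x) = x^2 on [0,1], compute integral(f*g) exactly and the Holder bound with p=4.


Step 1: Exact integral of f*g = integral(x^12, 0, 1) = 1/13
     = 0.076923
Step 2: Holder bound with p=4, q=1.333333:
  ||f||_p = (integral x^40 dx)^(1/4) = (1/41)^(1/4) = 0.395188
  ||g||_q = (integral x^2.666667 dx)^(1/1.333333) = (1/3.666667)^(1/1.333333) = 0.377395
Step 3: Holder bound = ||f||_p * ||g||_q = 0.395188 * 0.377395 = 0.149142
Verification: 0.076923 <= 0.149142 (Holder holds)


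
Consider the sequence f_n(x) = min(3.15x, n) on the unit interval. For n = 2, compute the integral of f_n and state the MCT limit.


f(x) = 3.15x on [0,1]; f_n(x) = min(3.15x, n). At n = 2:
Step 1: f(x) reaches 2 at x = 2/3.15 = 0.634921
Step 2: integral(f_2) = integral(3.15x, 0, 0.634921) + integral(2, 0.634921, 1)
       = 3.15*0.634921^2/2 + 2*(1 - 0.634921)
       = 0.634921 + 0.730159
       = 1.365079
Step 3: As n -> infinity, f_n increases to f, so by MCT integral(f_n) -> integral(f) = 3.15/2 = 1.575.
Convergence: integral(f_2) = 1.365079 -> 1.575 as n -> infinity


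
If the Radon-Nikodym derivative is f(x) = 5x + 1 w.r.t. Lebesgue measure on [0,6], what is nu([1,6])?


nu(A) = integral_A (dnu/dmu) dmu = integral_1^6 (5x + 1) dx
Step 1: Antiderivative F(x) = (5/2)x^2 + 1x
Step 2: F(6) = (5/2)*6^2 + 1*6 = 90 + 6 = 96
Step 3: F(1) = (5/2)*1^2 + 1*1 = 2.5 + 1 = 3.5
Step 4: nu([1,6]) = F(6) - F(1) = 96 - 3.5 = 92.5


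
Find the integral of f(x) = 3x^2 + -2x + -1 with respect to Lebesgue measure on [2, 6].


The Lebesgue integral of a Riemann-integrable function agrees with the Riemann integral.
Antiderivative F(x) = (3/3)x^3 + (-2/2)x^2 + -1x
F(6) = (3/3)*6^3 + (-2/2)*6^2 + -1*6
     = (3/3)*216 + (-2/2)*36 + -1*6
     = 216 + -36 + -6
     = 174
F(2) = 2
Integral = F(6) - F(2) = 174 - 2 = 172


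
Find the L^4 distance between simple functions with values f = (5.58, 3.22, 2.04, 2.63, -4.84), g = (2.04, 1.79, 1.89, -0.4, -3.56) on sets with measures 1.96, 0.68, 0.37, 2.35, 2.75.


Step 1: Compute differences f_i - g_i:
  5.58 - 2.04 = 3.54
  3.22 - 1.79 = 1.43
  2.04 - 1.89 = 0.15
  2.63 - -0.4 = 3.03
  -4.84 - -3.56 = -1.28
Step 2: Compute |diff|^4 * measure for each set:
  |3.54|^4 * 1.96 = 157.040999 * 1.96 = 307.800357
  |1.43|^4 * 0.68 = 4.181616 * 0.68 = 2.843499
  |0.15|^4 * 0.37 = 5.062500e-04 * 0.37 = 1.873125e-04
  |3.03|^4 * 2.35 = 84.288925 * 2.35 = 198.078973
  |-1.28|^4 * 2.75 = 2.684355 * 2.75 = 7.381975
Step 3: Sum = 516.104992
Step 4: ||f-g||_4 = (516.104992)^(1/4) = 4.766334


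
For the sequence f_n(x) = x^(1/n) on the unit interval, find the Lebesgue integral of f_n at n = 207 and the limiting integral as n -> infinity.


At n = 207: f_207(x) = x^(1/207).
Step 1: integral(x^(1/207), 0, 1) = [x^(1/207+1) / (1/207+1)] from 0 to 1
     = 1 / (1/207 + 1) = 1 / ((207+1)/207) = 207/(207+1)
     = 207/208 = 0.995192
Step 2: As n -> infinity, f_n(x) = x^(1/n) -> 1 for x in (0,1], and f_n is increasing in n.
By MCT, lim_n integral(f_n) = integral(lim_n f_n) = integral(1, 0, 1) = 1.
Step 3: Verify convergence: 207/208 = 0.995192 -> 1


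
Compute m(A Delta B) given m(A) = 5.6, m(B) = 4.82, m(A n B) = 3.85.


m(A Delta B) = m(A) + m(B) - 2*m(A n B)
= 5.6 + 4.82 - 2*3.85
= 5.6 + 4.82 - 7.7
= 2.72


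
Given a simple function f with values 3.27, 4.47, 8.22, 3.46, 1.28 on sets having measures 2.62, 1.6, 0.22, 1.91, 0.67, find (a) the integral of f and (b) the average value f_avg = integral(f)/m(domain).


Step 1: Integral = sum(value_i * measure_i)
= 3.27*2.62 + 4.47*1.6 + 8.22*0.22 + 3.46*1.91 + 1.28*0.67
= 8.5674 + 7.152 + 1.8084 + 6.6086 + 0.8576
= 24.994
Step 2: Total measure of domain = 2.62 + 1.6 + 0.22 + 1.91 + 0.67 = 7.02
Step 3: Average value = 24.994 / 7.02 = 3.560399


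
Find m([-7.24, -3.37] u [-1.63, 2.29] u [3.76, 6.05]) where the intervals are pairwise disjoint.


For pairwise disjoint intervals, m(union) = sum of lengths.
= (-3.37 - -7.24) + (2.29 - -1.63) + (6.05 - 3.76)
= 3.87 + 3.92 + 2.29
= 10.08


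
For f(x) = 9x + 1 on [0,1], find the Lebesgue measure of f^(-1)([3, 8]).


f^(-1)([3, 8]) = {x : 3 <= 9x + 1 <= 8}
Solving: (3 - 1)/9 <= x <= (8 - 1)/9
= [0.222222, 0.777778]
Intersecting with [0,1]: [0.222222, 0.777778]
Measure = 0.777778 - 0.222222 = 0.555556


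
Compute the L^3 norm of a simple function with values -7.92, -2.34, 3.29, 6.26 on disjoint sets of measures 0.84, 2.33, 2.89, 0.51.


Step 1: Compute |f_i|^3 for each value:
  |-7.92|^3 = 496.793088
  |-2.34|^3 = 12.812904
  |3.29|^3 = 35.611289
  |6.26|^3 = 245.314376
Step 2: Multiply by measures and sum:
  496.793088 * 0.84 = 417.306194
  12.812904 * 2.33 = 29.854066
  35.611289 * 2.89 = 102.916625
  245.314376 * 0.51 = 125.110332
Sum = 417.306194 + 29.854066 + 102.916625 + 125.110332 = 675.187217
Step 3: Take the p-th root:
||f||_3 = (675.187217)^(1/3) = 8.772864


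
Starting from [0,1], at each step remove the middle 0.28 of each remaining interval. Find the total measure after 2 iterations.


Step 1: At each step, fraction remaining = 1 - 0.28 = 0.72
Step 2: After 2 steps, measure = (0.72)^2
Step 3: Computing the power step by step:
  After step 1: 0.72
  After step 2: 0.5184
Result = 0.5184


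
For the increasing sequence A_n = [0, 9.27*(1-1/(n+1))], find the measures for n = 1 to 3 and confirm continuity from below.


By continuity of measure from below: if A_n increases to A, then m(A_n) -> m(A).
Here A = [0, 9.27], so m(A) = 9.27
Step 1: a_1 = 9.27*(1 - 1/2) = 4.635, m(A_1) = 4.635
Step 2: a_2 = 9.27*(1 - 1/3) = 6.18, m(A_2) = 6.18
Step 3: a_3 = 9.27*(1 - 1/4) = 6.9525, m(A_3) = 6.9525
Limit: m(A_n) -> m([0,9.27]) = 9.27


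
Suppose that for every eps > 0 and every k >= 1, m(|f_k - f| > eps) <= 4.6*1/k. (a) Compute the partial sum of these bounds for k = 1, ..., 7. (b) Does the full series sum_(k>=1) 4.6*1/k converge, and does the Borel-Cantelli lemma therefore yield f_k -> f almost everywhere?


Step 1: List the terms 4.6*1/k for k = 1 to 7:
  k=1: 4.6
  k=2: 2.3
  k=3: 1.533333
  k=4: 1.15
  k=5: 0.92
  k=6: 0.766667
  k=7: 0.657143
Step 2: Partial sum = 4.6 + 2.3 + 1.533333 + 1.15 + 0.92 + 0.766667 + 0.657143
     = 11.927143
Step 3: The full series sum_(k>=1) 4.6*1/k diverges (harmonic series, p = 1; a nonzero constant multiple of a divergent series diverges).
Step 4: The (first) Borel-Cantelli lemma requires a summable sequence of measures, so it does not apply here;
        from this bound alone no conclusion about a.e. convergence can be drawn (convergence in measure still
        gives an a.e.-convergent subsequence, but not a.e. convergence of the whole sequence).
Conclusion: series diverges; Borel-Cantelli is inconclusive about a.e. convergence of f_k.


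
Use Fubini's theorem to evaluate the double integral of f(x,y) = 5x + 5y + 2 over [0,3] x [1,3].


By Fubini, integrate in x first, then y.
Step 1: Fix y, integrate over x in [0,3]:
  integral(5x + 5y + 2, x=0..3)
  = 5*(3^2 - 0^2)/2 + (5y + 2)*(3 - 0)
  = 22.5 + (5y + 2)*3
  = 22.5 + 15y + 6
  = 28.5 + 15y
Step 2: Integrate over y in [1,3]:
  integral(28.5 + 15y, y=1..3)
  = 28.5*2 + 15*(3^2 - 1^2)/2
  = 57 + 60
  = 117


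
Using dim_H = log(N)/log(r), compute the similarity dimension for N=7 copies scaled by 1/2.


For a self-similar set with N copies scaled by 1/r:
dim_H = log(N)/log(r) = log(7)/log(2)
= 1.94591/0.693147
= 2.807355


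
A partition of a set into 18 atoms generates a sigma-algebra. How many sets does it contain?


Each element of the sigma-algebra is a union of some subset of the 18 atoms.
The number of such subsets is 2^18 = 262144.


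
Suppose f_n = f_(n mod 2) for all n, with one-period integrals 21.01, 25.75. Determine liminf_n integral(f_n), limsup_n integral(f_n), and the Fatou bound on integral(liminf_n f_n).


The sequence (integral(f_n)) is periodic with period 2, repeating the values 21.01, 25.75 indefinitely.
Step 1: For a periodic sequence, every tail (a_m, a_(m+1), ...) contains all 2 period values infinitely often.
Step 2: Hence inf of every tail = min of the period values = min(21.01, 25.75) = 21.01.
        liminf_n integral(f_n) = sup over m of (inf of tail from m) = 21.01.
Step 3: Similarly sup of every tail = max of the period values = 25.75.
        limsup_n integral(f_n) = 25.75.
Step 4: Fatou's lemma: integral(liminf_n f_n) <= liminf_n integral(f_n) = 21.01.
        So the integral of the pointwise liminf is at most 21.01.


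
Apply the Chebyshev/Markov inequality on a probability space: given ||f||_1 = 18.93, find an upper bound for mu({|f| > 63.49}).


Chebyshev/Markov inequality: mu(|f| > eps) <= (||f||_p / eps)^p
Step 1: ||f||_1 / eps = 18.93 / 63.49 = 0.298157
Step 2: Raise to power p = 1:
  (0.298157)^1 = 0.298157
Step 3: Therefore mu(|f| > 63.49) <= 0.298157


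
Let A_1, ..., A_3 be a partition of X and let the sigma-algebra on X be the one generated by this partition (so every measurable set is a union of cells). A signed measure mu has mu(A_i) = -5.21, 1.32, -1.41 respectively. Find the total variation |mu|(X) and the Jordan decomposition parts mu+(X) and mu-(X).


Step 1: Every measurable set is a union of atoms (the cells / points), so a Hahn decomposition is
  obtained by grouping atoms by sign: P = union of atoms with mu > 0, N = union of the remaining atoms.
  Atoms in P (indices): 2;  atoms in N (indices): 1, 3
  Positive values: 1.32
  Negative values: -5.21, -1.41
Step 2: mu+(X) = mu(P) = sum of positive atom values = 1.32
Step 3: mu-(X) = -mu(N) = sum of |negative atom values| = 6.62
Step 4: |mu|(X) = mu+(X) + mu-(X) = 1.32 + 6.62 = 7.94


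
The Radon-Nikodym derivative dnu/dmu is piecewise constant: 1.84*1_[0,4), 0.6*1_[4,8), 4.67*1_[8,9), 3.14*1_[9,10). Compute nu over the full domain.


Integrate each piece of the Radon-Nikodym derivative:
Step 1: integral_0^4 1.84 dx = 1.84*(4-0) = 1.84*4 = 7.36
Step 2: integral_4^8 0.6 dx = 0.6*(8-4) = 0.6*4 = 2.4
Step 3: integral_8^9 4.67 dx = 4.67*(9-8) = 4.67*1 = 4.67
Step 4: integral_9^10 3.14 dx = 3.14*(10-9) = 3.14*1 = 3.14
Total: 7.36 + 2.4 + 4.67 + 3.14 = 17.57


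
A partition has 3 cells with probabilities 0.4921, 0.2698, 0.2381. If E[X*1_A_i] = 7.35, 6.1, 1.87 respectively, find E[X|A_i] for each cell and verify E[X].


For each cell A_i: E[X|A_i] = E[X*1_A_i] / P(A_i)
Step 1: E[X|A_1] = 7.35 / 0.4921 = 14.935989
Step 2: E[X|A_2] = 6.1 / 0.2698 = 22.60934
Step 3: E[X|A_3] = 1.87 / 0.2381 = 7.853843
Verification: E[X] = sum E[X*1_A_i] = 7.35 + 6.1 + 1.87 = 15.32


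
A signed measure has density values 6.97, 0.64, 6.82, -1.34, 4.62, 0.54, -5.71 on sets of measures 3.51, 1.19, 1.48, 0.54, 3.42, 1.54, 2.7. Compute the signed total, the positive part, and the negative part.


Step 1: Compute signed measure on each set:
  Set 1: 6.97 * 3.51 = 24.4647
  Set 2: 0.64 * 1.19 = 0.7616
  Set 3: 6.82 * 1.48 = 10.0936
  Set 4: -1.34 * 0.54 = -0.7236
  Set 5: 4.62 * 3.42 = 15.8004
  Set 6: 0.54 * 1.54 = 0.8316
  Set 7: -5.71 * 2.7 = -15.417
Step 2: Total signed measure = (24.4647) + (0.7616) + (10.0936) + (-0.7236) + (15.8004) + (0.8316) + (-15.417)
     = 35.8113
Step 3: Positive part mu+(X) = sum of positive contributions = 51.9519
Step 4: Negative part mu-(X) = |sum of negative contributions| = 16.1406


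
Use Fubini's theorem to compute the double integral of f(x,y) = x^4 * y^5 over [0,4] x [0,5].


By Fubini's theorem, the double integral factors as a product of single integrals:
Step 1: integral_0^4 x^4 dx = [x^5/5] from 0 to 4
     = 4^5/5 = 204.8
Step 2: integral_0^5 y^5 dy = [y^6/6] from 0 to 5
     = 5^6/6 = 2604.166667
Step 3: Double integral = 204.8 * 2604.166667 = 533333.333333


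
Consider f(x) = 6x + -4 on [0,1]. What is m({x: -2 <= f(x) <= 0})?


f^(-1)([-2, 0]) = {x : -2 <= 6x + -4 <= 0}
Solving: (-2 - -4)/6 <= x <= (0 - -4)/6
= [0.333333, 0.666667]
Intersecting with [0,1]: [0.333333, 0.666667]
Measure = 0.666667 - 0.333333 = 0.333333


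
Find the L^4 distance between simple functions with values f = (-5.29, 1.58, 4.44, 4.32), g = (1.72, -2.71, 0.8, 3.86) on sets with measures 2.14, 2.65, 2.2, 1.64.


Step 1: Compute differences f_i - g_i:
  -5.29 - 1.72 = -7.01
  1.58 - -2.71 = 4.29
  4.44 - 0.8 = 3.64
  4.32 - 3.86 = 0.46
Step 2: Compute |diff|^4 * measure for each set:
  |-7.01|^4 * 2.14 = 2414.749428 * 2.14 = 5167.563776
  |4.29|^4 * 2.65 = 338.710897 * 2.65 = 897.583877
  |3.64|^4 * 2.2 = 175.5519 * 2.2 = 386.21418
  |0.46|^4 * 1.64 = 0.044775 * 1.64 = 0.07343
Step 3: Sum = 6451.435263
Step 4: ||f-g||_4 = (6451.435263)^(1/4) = 8.962189


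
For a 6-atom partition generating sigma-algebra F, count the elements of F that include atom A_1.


Each element of F is a union of some subset S of the 6 atoms.
The element contains A_1 iff A_1 is in S.
So we count subsets S of {A_1,...,A_6} with A_1 in S: choose freely among the other 5 atoms.
Count = 2^(6-1) = 2^5 = 32.


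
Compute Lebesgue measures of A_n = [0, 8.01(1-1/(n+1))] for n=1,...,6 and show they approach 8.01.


By continuity of measure from below: if A_n increases to A, then m(A_n) -> m(A).
Here A = [0, 8.01], so m(A) = 8.01
Step 1: a_1 = 8.01*(1 - 1/2) = 4.005, m(A_1) = 4.005
Step 2: a_2 = 8.01*(1 - 1/3) = 5.34, m(A_2) = 5.34
Step 3: a_3 = 8.01*(1 - 1/4) = 6.0075, m(A_3) = 6.0075
Step 4: a_4 = 8.01*(1 - 1/5) = 6.408, m(A_4) = 6.408
Step 5: a_5 = 8.01*(1 - 1/6) = 6.675, m(A_5) = 6.675
Step 6: a_6 = 8.01*(1 - 1/7) = 6.8657, m(A_6) = 6.8657
Limit: m(A_n) -> m([0,8.01]) = 8.01


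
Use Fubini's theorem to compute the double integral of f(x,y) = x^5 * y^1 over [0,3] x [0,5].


By Fubini's theorem, the double integral factors as a product of single integrals:
Step 1: integral_0^3 x^5 dx = [x^6/6] from 0 to 3
     = 3^6/6 = 121.5
Step 2: integral_0^5 y^1 dy = [y^2/2] from 0 to 5
     = 5^2/2 = 12.5
Step 3: Double integral = 121.5 * 12.5 = 1518.75


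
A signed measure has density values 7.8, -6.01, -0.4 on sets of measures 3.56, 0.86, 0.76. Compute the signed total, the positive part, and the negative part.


Step 1: Compute signed measure on each set:
  Set 1: 7.8 * 3.56 = 27.768
  Set 2: -6.01 * 0.86 = -5.1686
  Set 3: -0.4 * 0.76 = -0.304
Step 2: Total signed measure = (27.768) + (-5.1686) + (-0.304)
     = 22.2954
Step 3: Positive part mu+(X) = sum of positive contributions = 27.768
Step 4: Negative part mu-(X) = |sum of negative contributions| = 5.4726


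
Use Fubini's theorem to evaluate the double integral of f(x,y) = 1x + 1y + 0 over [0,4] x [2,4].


By Fubini, integrate in x first, then y.
Step 1: Fix y, integrate over x in [0,4]:
  integral(1x + 1y + 0, x=0..4)
  = 1*(4^2 - 0^2)/2 + (1y + 0)*(4 - 0)
  = 8 + (1y + 0)*4
  = 8 + 4y + 0
  = 8 + 4y
Step 2: Integrate over y in [2,4]:
  integral(8 + 4y, y=2..4)
  = 8*2 + 4*(4^2 - 2^2)/2
  = 16 + 24
  = 40


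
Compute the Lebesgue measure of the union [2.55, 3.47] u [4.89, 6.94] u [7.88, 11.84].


For pairwise disjoint intervals, m(union) = sum of lengths.
= (3.47 - 2.55) + (6.94 - 4.89) + (11.84 - 7.88)
= 0.92 + 2.05 + 3.96
= 6.93


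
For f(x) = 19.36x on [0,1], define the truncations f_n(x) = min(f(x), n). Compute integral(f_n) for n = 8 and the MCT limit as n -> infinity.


f(x) = 19.36x on [0,1]; f_n(x) = min(19.36x, n). At n = 8:
Step 1: f(x) reaches 8 at x = 8/19.36 = 0.413223
Step 2: integral(f_8) = integral(19.36x, 0, 0.413223) + integral(8, 0.413223, 1)
       = 19.36*0.413223^2/2 + 8*(1 - 0.413223)
       = 1.652893 + 4.694215
       = 6.347107
Step 3: As n -> infinity, f_n increases to f, so by MCT integral(f_n) -> integral(f) = 19.36/2 = 9.68.
Convergence: integral(f_8) = 6.347107 -> 9.68 as n -> infinity


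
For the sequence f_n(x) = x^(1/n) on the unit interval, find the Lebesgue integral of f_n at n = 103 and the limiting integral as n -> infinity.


At n = 103: f_103(x) = x^(1/103).
Step 1: integral(x^(1/103), 0, 1) = [x^(1/103+1) / (1/103+1)] from 0 to 1
     = 1 / (1/103 + 1) = 1 / ((103+1)/103) = 103/(103+1)
     = 103/104 = 0.990385
Step 2: As n -> infinity, f_n(x) = x^(1/n) -> 1 for x in (0,1], and f_n is increasing in n.
By MCT, lim_n integral(f_n) = integral(lim_n f_n) = integral(1, 0, 1) = 1.
Step 3: Verify convergence: 103/104 = 0.990385 -> 1


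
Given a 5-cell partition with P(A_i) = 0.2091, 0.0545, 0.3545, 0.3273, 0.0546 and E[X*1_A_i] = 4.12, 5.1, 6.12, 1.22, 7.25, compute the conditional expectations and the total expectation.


For each cell A_i: E[X|A_i] = E[X*1_A_i] / P(A_i)
Step 1: E[X|A_1] = 4.12 / 0.2091 = 19.703491
Step 2: E[X|A_2] = 5.1 / 0.0545 = 93.577982
Step 3: E[X|A_3] = 6.12 / 0.3545 = 17.263752
Step 4: E[X|A_4] = 1.22 / 0.3273 = 3.727467
Step 5: E[X|A_5] = 7.25 / 0.0546 = 132.783883
Verification: E[X] = sum E[X*1_A_i] = 4.12 + 5.1 + 6.12 + 1.22 + 7.25 = 23.81


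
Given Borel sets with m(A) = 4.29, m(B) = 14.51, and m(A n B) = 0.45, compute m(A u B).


By inclusion-exclusion: m(A u B) = m(A) + m(B) - m(A n B)
= 4.29 + 14.51 - 0.45
= 18.35


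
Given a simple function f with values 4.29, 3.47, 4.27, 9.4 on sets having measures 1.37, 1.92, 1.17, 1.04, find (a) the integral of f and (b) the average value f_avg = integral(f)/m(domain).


Step 1: Integral = sum(value_i * measure_i)
= 4.29*1.37 + 3.47*1.92 + 4.27*1.17 + 9.4*1.04
= 5.8773 + 6.6624 + 4.9959 + 9.776
= 27.3116
Step 2: Total measure of domain = 1.37 + 1.92 + 1.17 + 1.04 = 5.5
Step 3: Average value = 27.3116 / 5.5 = 4.965745


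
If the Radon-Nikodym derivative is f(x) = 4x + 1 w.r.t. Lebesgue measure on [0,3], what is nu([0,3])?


nu(A) = integral_A (dnu/dmu) dmu = integral_0^3 (4x + 1) dx
Step 1: Antiderivative F(x) = (4/2)x^2 + 1x
Step 2: F(3) = (4/2)*3^2 + 1*3 = 18 + 3 = 21
Step 3: F(0) = (4/2)*0^2 + 1*0 = 0.0 + 0 = 0.0
Step 4: nu([0,3]) = F(3) - F(0) = 21 - 0.0 = 21


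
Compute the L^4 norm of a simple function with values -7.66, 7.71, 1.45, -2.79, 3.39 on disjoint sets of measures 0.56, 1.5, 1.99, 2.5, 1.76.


Step 1: Compute |f_i|^4 for each value:
  |-7.66|^4 = 3442.826035
  |7.71|^4 = 3533.601025
  |1.45|^4 = 4.420506
  |-2.79|^4 = 60.592213
  |3.39|^4 = 132.068362
Step 2: Multiply by measures and sum:
  3442.826035 * 0.56 = 1927.98258
  3533.601025 * 1.5 = 5300.401537
  4.420506 * 1.99 = 8.796807
  60.592213 * 2.5 = 151.480532
  132.068362 * 1.76 = 232.440318
Sum = 1927.98258 + 5300.401537 + 8.796807 + 151.480532 + 232.440318 = 7621.101774
Step 3: Take the p-th root:
||f||_4 = (7621.101774)^(1/4) = 9.343389


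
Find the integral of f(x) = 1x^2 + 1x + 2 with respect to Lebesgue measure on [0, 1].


The Lebesgue integral of a Riemann-integrable function agrees with the Riemann integral.
Antiderivative F(x) = (1/3)x^3 + (1/2)x^2 + 2x
F(1) = (1/3)*1^3 + (1/2)*1^2 + 2*1
     = (1/3)*1 + (1/2)*1 + 2*1
     = 0.333333 + 0.5 + 2
     = 2.833333
F(0) = 0.0
Integral = F(1) - F(0) = 2.833333 - 0.0 = 2.833333


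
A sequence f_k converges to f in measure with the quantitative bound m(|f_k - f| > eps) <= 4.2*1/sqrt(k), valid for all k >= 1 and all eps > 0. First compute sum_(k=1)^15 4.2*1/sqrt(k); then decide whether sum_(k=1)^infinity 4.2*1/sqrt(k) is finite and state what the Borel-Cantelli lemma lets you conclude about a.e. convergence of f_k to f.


Step 1: List the terms 4.2*1/sqrt(k) for k = 1 to 15:
  k=1: 4.2
  k=2: 2.969848
  k=3: 2.424871
  k=4: 2.1
  k=5: 1.878297
  k=6: 1.714643
  k=7: 1.587451
  k=8: 1.484924
  k=9: 1.4
  k=10: 1.328157
  k=11: 1.266348
  k=12: 1.212436
  k=13: 1.16487
  k=14: 1.122497
  k=15: 1.084435
Step 2: Partial sum = 4.2 + 2.969848 + 2.424871 + 2.1 + 1.878297 + 1.714643 + 1.587451 + 1.484924 + 1.4 + 1.328157 + 1.266348 + 1.212436 + 1.16487 + 1.122497 + 1.084435
     = 26.938777
Step 3: The full series sum_(k>=1) 4.2*1/sqrt(k) diverges (p-series with p = 1/2 <= 1; a nonzero constant multiple of a divergent series diverges).
Step 4: The (first) Borel-Cantelli lemma requires a summable sequence of measures, so it does not apply here;
        from this bound alone no conclusion about a.e. convergence can be drawn (convergence in measure still
        gives an a.e.-convergent subsequence, but not a.e. convergence of the whole sequence).
Conclusion: series diverges; Borel-Cantelli is inconclusive about a.e. convergence of f_k.


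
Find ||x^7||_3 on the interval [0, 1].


Step 1: ||f||_3 = (integral_0^1 |x^7|^3 dx)^(1/3)
     = (integral_0^1 x^21 dx)^(1/3)
Step 2: integral_0^1 x^21 dx = [x^22/(22)] from 0 to 1 = 1^22/22
     = 1/22 = 0.045455
Step 3: ||f||_3 = (0.045455)^(1/3) = 0.356883


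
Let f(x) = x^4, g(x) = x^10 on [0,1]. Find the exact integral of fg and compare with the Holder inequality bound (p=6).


Step 1: Exact integral of f*g = integral(x^14, 0, 1) = 1/15
     = 0.066667
Step 2: Holder bound with p=6, q=1.2:
  ||f||_p = (integral x^24 dx)^(1/6) = (1/25)^(1/6) = 0.584804
  ||g||_q = (integral x^12 dx)^(1/1.2) = (1/13)^(1/1.2) = 0.117954
Step 3: Holder bound = ||f||_p * ||g||_q = 0.584804 * 0.117954 = 0.06898
Verification: 0.066667 <= 0.06898 (Holder holds)


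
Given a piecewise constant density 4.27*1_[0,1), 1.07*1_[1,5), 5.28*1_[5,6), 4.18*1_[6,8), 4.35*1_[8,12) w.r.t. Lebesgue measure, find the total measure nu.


Integrate each piece of the Radon-Nikodym derivative:
Step 1: integral_0^1 4.27 dx = 4.27*(1-0) = 4.27*1 = 4.27
Step 2: integral_1^5 1.07 dx = 1.07*(5-1) = 1.07*4 = 4.28
Step 3: integral_5^6 5.28 dx = 5.28*(6-5) = 5.28*1 = 5.28
Step 4: integral_6^8 4.18 dx = 4.18*(8-6) = 4.18*2 = 8.36
Step 5: integral_8^12 4.35 dx = 4.35*(12-8) = 4.35*4 = 17.4
Total: 4.27 + 4.28 + 5.28 + 8.36 + 17.4 = 39.59


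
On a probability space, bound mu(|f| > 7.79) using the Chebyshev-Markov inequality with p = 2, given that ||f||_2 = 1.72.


Chebyshev/Markov inequality: mu(|f| > eps) <= (||f||_p / eps)^p
Step 1: ||f||_2 / eps = 1.72 / 7.79 = 0.220796
Step 2: Raise to power p = 2:
  (0.220796)^2 = 0.048751
Step 3: Therefore mu(|f| > 7.79) <= 0.048751


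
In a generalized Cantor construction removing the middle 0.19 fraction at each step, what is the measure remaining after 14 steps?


Step 1: At each step, fraction remaining = 1 - 0.19 = 0.81
Step 2: After 14 steps, measure = (0.81)^14
Result = 0.052335


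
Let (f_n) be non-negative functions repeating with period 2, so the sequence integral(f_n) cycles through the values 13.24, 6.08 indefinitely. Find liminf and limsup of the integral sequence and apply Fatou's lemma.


The sequence (integral(f_n)) is periodic with period 2, repeating the values 13.24, 6.08 indefinitely.
Step 1: For a periodic sequence, every tail (a_m, a_(m+1), ...) contains all 2 period values infinitely often.
Step 2: Hence inf of every tail = min of the period values = min(13.24, 6.08) = 6.08.
        liminf_n integral(f_n) = sup over m of (inf of tail from m) = 6.08.
Step 3: Similarly sup of every tail = max of the period values = 13.24.
        limsup_n integral(f_n) = 13.24.
Step 4: Fatou's lemma: integral(liminf_n f_n) <= liminf_n integral(f_n) = 6.08.
        So the integral of the pointwise liminf is at most 6.08.


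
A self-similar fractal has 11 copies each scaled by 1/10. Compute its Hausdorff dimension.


For a self-similar set with N copies scaled by 1/r:
dim_H = log(N)/log(r) = log(11)/log(10)
= 2.397895/2.302585
= 1.041393


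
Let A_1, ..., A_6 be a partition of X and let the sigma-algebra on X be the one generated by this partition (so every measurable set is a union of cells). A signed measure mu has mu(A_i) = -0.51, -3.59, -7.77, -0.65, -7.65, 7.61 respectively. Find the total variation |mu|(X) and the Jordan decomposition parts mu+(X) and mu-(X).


Step 1: Every measurable set is a union of atoms (the cells / points), so a Hahn decomposition is
  obtained by grouping atoms by sign: P = union of atoms with mu > 0, N = union of the remaining atoms.
  Atoms in P (indices): 6;  atoms in N (indices): 1, 2, 3, 4, 5
  Positive values: 7.61
  Negative values: -0.51, -3.59, -7.77, -0.65, -7.65
Step 2: mu+(X) = mu(P) = sum of positive atom values = 7.61
Step 3: mu-(X) = -mu(N) = sum of |negative atom values| = 20.17
Step 4: |mu|(X) = mu+(X) + mu-(X) = 7.61 + 20.17 = 27.78


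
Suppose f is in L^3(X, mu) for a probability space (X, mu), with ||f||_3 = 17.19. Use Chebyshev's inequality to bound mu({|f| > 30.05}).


Chebyshev/Markov inequality: mu(|f| > eps) <= (||f||_p / eps)^p
Step 1: ||f||_3 / eps = 17.19 / 30.05 = 0.572047
Step 2: Raise to power p = 3:
  (0.572047)^3 = 0.187195
Step 3: Therefore mu(|f| > 30.05) <= 0.187195


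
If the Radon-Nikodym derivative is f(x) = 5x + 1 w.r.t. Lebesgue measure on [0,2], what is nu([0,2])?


nu(A) = integral_A (dnu/dmu) dmu = integral_0^2 (5x + 1) dx
Step 1: Antiderivative F(x) = (5/2)x^2 + 1x
Step 2: F(2) = (5/2)*2^2 + 1*2 = 10 + 2 = 12
Step 3: F(0) = (5/2)*0^2 + 1*0 = 0.0 + 0 = 0.0
Step 4: nu([0,2]) = F(2) - F(0) = 12 - 0.0 = 12


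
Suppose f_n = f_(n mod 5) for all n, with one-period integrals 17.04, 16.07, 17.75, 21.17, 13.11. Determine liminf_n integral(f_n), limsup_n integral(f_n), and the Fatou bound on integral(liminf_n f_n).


The sequence (integral(f_n)) is periodic with period 5, repeating the values 17.04, 16.07, 17.75, 21.17, 13.11 indefinitely.
Step 1: For a periodic sequence, every tail (a_m, a_(m+1), ...) contains all 5 period values infinitely often.
Step 2: Hence inf of every tail = min of the period values = min(17.04, 16.07, 17.75, 21.17, 13.11) = 13.11.
        liminf_n integral(f_n) = sup over m of (inf of tail from m) = 13.11.
Step 3: Similarly sup of every tail = max of the period values = 21.17.
        limsup_n integral(f_n) = 21.17.
Step 4: Fatou's lemma: integral(liminf_n f_n) <= liminf_n integral(f_n) = 13.11.
        So the integral of the pointwise liminf is at most 13.11.


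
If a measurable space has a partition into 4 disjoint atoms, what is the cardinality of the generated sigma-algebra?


Each element of the sigma-algebra is a union of some subset of the 4 atoms.
The number of such subsets is 2^4 = 16.


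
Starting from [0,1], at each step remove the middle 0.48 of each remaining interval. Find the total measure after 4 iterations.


Step 1: At each step, fraction remaining = 1 - 0.48 = 0.52
Step 2: After 4 steps, measure = (0.52)^4
Step 3: Computing the power step by step:
  After step 1: 0.52
  After step 2: 0.2704
  After step 3: 0.140608
  After step 4: 0.073116
Result = 0.073116


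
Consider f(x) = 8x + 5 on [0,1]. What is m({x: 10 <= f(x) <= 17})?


f^(-1)([10, 17]) = {x : 10 <= 8x + 5 <= 17}
Solving: (10 - 5)/8 <= x <= (17 - 5)/8
= [0.625, 1.5]
Intersecting with [0,1]: [0.625, 1]
Measure = 1 - 0.625 = 0.375


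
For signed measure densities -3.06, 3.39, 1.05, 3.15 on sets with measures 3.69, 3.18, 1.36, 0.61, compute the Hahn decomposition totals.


Step 1: Compute signed measure on each set:
  Set 1: -3.06 * 3.69 = -11.2914
  Set 2: 3.39 * 3.18 = 10.7802
  Set 3: 1.05 * 1.36 = 1.428
  Set 4: 3.15 * 0.61 = 1.9215
Step 2: Total signed measure = (-11.2914) + (10.7802) + (1.428) + (1.9215)
     = 2.8383
Step 3: Positive part mu+(X) = sum of positive contributions = 14.1297
Step 4: Negative part mu-(X) = |sum of negative contributions| = 11.2914


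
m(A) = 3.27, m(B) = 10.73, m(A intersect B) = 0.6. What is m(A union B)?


By inclusion-exclusion: m(A u B) = m(A) + m(B) - m(A n B)
= 3.27 + 10.73 - 0.6
= 13.4


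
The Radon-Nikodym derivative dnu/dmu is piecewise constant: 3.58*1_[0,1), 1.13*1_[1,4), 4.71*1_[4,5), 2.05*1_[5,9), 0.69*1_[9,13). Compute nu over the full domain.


Integrate each piece of the Radon-Nikodym derivative:
Step 1: integral_0^1 3.58 dx = 3.58*(1-0) = 3.58*1 = 3.58
Step 2: integral_1^4 1.13 dx = 1.13*(4-1) = 1.13*3 = 3.39
Step 3: integral_4^5 4.71 dx = 4.71*(5-4) = 4.71*1 = 4.71
Step 4: integral_5^9 2.05 dx = 2.05*(9-5) = 2.05*4 = 8.2
Step 5: integral_9^13 0.69 dx = 0.69*(13-9) = 0.69*4 = 2.76
Total: 3.58 + 3.39 + 4.71 + 8.2 + 2.76 = 22.64


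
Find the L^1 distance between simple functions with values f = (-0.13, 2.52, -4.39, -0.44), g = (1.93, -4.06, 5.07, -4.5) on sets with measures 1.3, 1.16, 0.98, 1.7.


Step 1: Compute differences f_i - g_i:
  -0.13 - 1.93 = -2.06
  2.52 - -4.06 = 6.58
  -4.39 - 5.07 = -9.46
  -0.44 - -4.5 = 4.06
Step 2: Compute |diff|^1 * measure for each set:
  |-2.06|^1 * 1.3 = 2.06 * 1.3 = 2.678
  |6.58|^1 * 1.16 = 6.58 * 1.16 = 7.6328
  |-9.46|^1 * 0.98 = 9.46 * 0.98 = 9.2708
  |4.06|^1 * 1.7 = 4.06 * 1.7 = 6.902
Step 3: Sum = 26.4836
Step 4: ||f-g||_1 = (26.4836)^(1/1) = 26.4836


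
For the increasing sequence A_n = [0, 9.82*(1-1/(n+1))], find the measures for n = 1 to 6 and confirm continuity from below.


By continuity of measure from below: if A_n increases to A, then m(A_n) -> m(A).
Here A = [0, 9.82], so m(A) = 9.82
Step 1: a_1 = 9.82*(1 - 1/2) = 4.91, m(A_1) = 4.91
Step 2: a_2 = 9.82*(1 - 1/3) = 6.5467, m(A_2) = 6.5467
Step 3: a_3 = 9.82*(1 - 1/4) = 7.365, m(A_3) = 7.365
Step 4: a_4 = 9.82*(1 - 1/5) = 7.856, m(A_4) = 7.856
Step 5: a_5 = 9.82*(1 - 1/6) = 8.1833, m(A_5) = 8.1833
Step 6: a_6 = 9.82*(1 - 1/7) = 8.4171, m(A_6) = 8.4171
Limit: m(A_n) -> m([0,9.82]) = 9.82


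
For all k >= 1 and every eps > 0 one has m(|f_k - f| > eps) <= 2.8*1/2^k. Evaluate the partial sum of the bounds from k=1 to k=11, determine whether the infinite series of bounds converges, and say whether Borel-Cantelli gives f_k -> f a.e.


Step 1: List the terms 2.8*1/2^k for k = 1 to 11:
  k=1: 1.4
  k=2: 0.7
  k=3: 0.35
  k=4: 0.175
  k=5: 0.0875
  k=6: 0.04375
  k=7: 0.021875
  k=8: 0.010937
  k=9: 0.005469
  k=10: 0.002734
  k=11: 0.001367
Step 2: Partial sum = 1.4 + 0.7 + 0.35 + 0.175 + 0.0875 + 0.04375 + 0.021875 + 0.010937 + 0.005469 + 0.002734 + 0.001367
     = 2.798633
Step 3: The full series sum_(k>=1) 2.8*1/2^k converges (geometric series with ratio 1/2 < 1; a constant multiple of a convergent series converges).
Step 4: Fix eps > 0. Since sum_k m(|f_k - f| > eps) < infinity, the Borel-Cantelli lemma gives
        m(limsup_k {|f_k - f| > eps}) = 0, i.e. for a.e. x, |f_k(x) - f(x)| <= eps for all large k.
        Applying this with eps = 1/j for j = 1, 2, ... and intersecting the countably many full-measure sets,
        for a.e. x we get limsup_k |f_k(x) - f(x)| <= 1/j for every j, hence f_k -> f almost everywhere.
Conclusion: series converges; Borel-Cantelli yields f_k -> f a.e.


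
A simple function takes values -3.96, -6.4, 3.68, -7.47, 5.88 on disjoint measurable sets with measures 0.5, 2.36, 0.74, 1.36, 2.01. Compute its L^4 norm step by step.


Step 1: Compute |f_i|^4 for each value:
  |-3.96|^4 = 245.912579
  |-6.4|^4 = 1677.7216
  |3.68|^4 = 183.396598
  |-7.47|^4 = 3113.740441
  |5.88|^4 = 1195.389135
Step 2: Multiply by measures and sum:
  245.912579 * 0.5 = 122.956289
  1677.7216 * 2.36 = 3959.422976
  183.396598 * 0.74 = 135.713482
  3113.740441 * 1.36 = 4234.687
  1195.389135 * 2.01 = 2402.732162
Sum = 122.956289 + 3959.422976 + 135.713482 + 4234.687 + 2402.732162 = 10855.511909
Step 3: Take the p-th root:
||f||_4 = (10855.511909)^(1/4) = 10.20734


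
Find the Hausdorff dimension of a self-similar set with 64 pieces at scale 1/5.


For a self-similar set with N copies scaled by 1/r:
dim_H = log(N)/log(r) = log(64)/log(5)
= 4.158883/1.609438
= 2.584059


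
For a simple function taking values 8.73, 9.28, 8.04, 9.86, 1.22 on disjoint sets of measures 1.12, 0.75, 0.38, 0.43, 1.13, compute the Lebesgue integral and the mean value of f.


Step 1: Integral = sum(value_i * measure_i)
= 8.73*1.12 + 9.28*0.75 + 8.04*0.38 + 9.86*0.43 + 1.22*1.13
= 9.7776 + 6.96 + 3.0552 + 4.2398 + 1.3786
= 25.4112
Step 2: Total measure of domain = 1.12 + 0.75 + 0.38 + 0.43 + 1.13 = 3.81
Step 3: Average value = 25.4112 / 3.81 = 6.669606


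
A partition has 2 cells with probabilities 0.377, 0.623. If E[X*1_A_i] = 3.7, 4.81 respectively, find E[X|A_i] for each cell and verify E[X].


For each cell A_i: E[X|A_i] = E[X*1_A_i] / P(A_i)
Step 1: E[X|A_1] = 3.7 / 0.377 = 9.814324
Step 2: E[X|A_2] = 4.81 / 0.623 = 7.720706
Verification: E[X] = sum E[X*1_A_i] = 3.7 + 4.81 = 8.51


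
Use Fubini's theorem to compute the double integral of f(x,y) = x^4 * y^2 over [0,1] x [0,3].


By Fubini's theorem, the double integral factors as a product of single integrals:
Step 1: integral_0^1 x^4 dx = [x^5/5] from 0 to 1
     = 1^5/5 = 0.2
Step 2: integral_0^3 y^2 dy = [y^3/3] from 0 to 3
     = 3^3/3 = 9
Step 3: Double integral = 0.2 * 9 = 1.8


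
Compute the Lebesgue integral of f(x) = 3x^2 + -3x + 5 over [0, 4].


The Lebesgue integral of a Riemann-integrable function agrees with the Riemann integral.
Antiderivative F(x) = (3/3)x^3 + (-3/2)x^2 + 5x
F(4) = (3/3)*4^3 + (-3/2)*4^2 + 5*4
     = (3/3)*64 + (-3/2)*16 + 5*4
     = 64 + -24 + 20
     = 60
F(0) = 0.0
Integral = F(4) - F(0) = 60 - 0.0 = 60


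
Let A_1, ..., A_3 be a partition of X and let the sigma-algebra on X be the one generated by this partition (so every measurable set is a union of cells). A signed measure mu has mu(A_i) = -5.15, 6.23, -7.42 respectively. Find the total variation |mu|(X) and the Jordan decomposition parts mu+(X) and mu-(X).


Step 1: Every measurable set is a union of atoms (the cells / points), so a Hahn decomposition is
  obtained by grouping atoms by sign: P = union of atoms with mu > 0, N = union of the remaining atoms.
  Atoms in P (indices): 2;  atoms in N (indices): 1, 3
  Positive values: 6.23
  Negative values: -5.15, -7.42
Step 2: mu+(X) = mu(P) = sum of positive atom values = 6.23
Step 3: mu-(X) = -mu(N) = sum of |negative atom values| = 12.57
Step 4: |mu|(X) = mu+(X) + mu-(X) = 6.23 + 12.57 = 18.8


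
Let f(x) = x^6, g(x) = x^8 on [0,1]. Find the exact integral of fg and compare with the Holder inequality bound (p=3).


Step 1: Exact integral of f*g = integral(x^14, 0, 1) = 1/15
     = 0.066667
Step 2: Holder bound with p=3, q=1.5:
  ||f||_p = (integral x^18 dx)^(1/3) = (1/19)^(1/3) = 0.374756
  ||g||_q = (integral x^12 dx)^(1/1.5) = (1/13)^(1/1.5) = 0.180872
Step 3: Holder bound = ||f||_p * ||g||_q = 0.374756 * 0.180872 = 0.067783
Verification: 0.066667 <= 0.067783 (Holder holds)
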